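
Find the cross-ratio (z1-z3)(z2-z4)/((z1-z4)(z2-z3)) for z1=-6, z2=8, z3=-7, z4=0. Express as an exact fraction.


Step 1: (z1-z3)(z2-z4) = 1 * 8 = 8
Step 2: (z1-z4)(z2-z3) = (-6) * 15 = -90
Step 3: Cross-ratio = -8/90 = -4/45

-4/45


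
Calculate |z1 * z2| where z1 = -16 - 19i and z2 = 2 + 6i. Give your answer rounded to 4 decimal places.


Step 1: |z1| = sqrt((-16)^2 + (-19)^2) = sqrt(617)
Step 2: |z2| = sqrt(2^2 + 6^2) = sqrt(40)
Step 3: |z1*z2| = |z1|*|z2| = sqrt(617) * sqrt(40) = sqrt(617 * 40) = sqrt(24680)
Step 4: = 157.0987

157.0987


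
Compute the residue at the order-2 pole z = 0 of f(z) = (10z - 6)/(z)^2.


Step 1: Pole of order 2 at z = 0
Step 2: Res = lim d/dz [(z)^2 * f(z)] as z -> 0
Step 3: (z)^2 * f(z) = 10z - 6
Step 4: d/dz[10z - 6] = 10

10


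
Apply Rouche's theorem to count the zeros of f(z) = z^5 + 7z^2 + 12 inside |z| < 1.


Step 1: On |z| = 1 the three terms have sizes |z^5| = 1^5 = 1, |7z^2| = 7*1^2 = 7, |12| = 12
Step 2: The dominant term is g(z) = 12; let h(z) = z^5 + 7z^2 so f = g + h
Step 3: On |z| = 1: |g| = 12 and |h| <= 1 + 7 = 8
Step 4: Since 12 > 8, |h| < |g| on |z| = 1, so by Rouche f has the same number of zeros as g inside |z| < 1
Step 5: g(z) = 12 is a nonzero constant with no zeros inside |z| < 1. Answer = 0

0


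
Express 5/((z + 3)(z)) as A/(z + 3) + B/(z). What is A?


Step 1: Multiply both sides by (z + 3) and set z = -3
Step 2: A = 5 / (-3 - 0)
Step 3: A = 5 / (-3)
Step 4: A = -5/3

-5/3


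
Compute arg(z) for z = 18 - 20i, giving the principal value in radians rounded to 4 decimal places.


Step 1: z = 18 - 20i
Step 2: arg(z) = atan2(-20, 18)
Step 3: arg(z) = -0.838

-0.838


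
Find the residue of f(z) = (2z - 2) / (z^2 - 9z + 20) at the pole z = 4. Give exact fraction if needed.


Step 1: Q(z) = z^2 - 9z + 20 = (z - 4)(z - 5)
Step 2: Q'(z) = 2z - 9
Step 3: Q'(4) = -1, P(4) = 6
Step 4: Res = P(4)/Q'(4) = 6/(-1) = -6

-6


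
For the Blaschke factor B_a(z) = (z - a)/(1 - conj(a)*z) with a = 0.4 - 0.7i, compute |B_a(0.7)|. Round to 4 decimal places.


Step 1: Numerator z0 - a = 0.7 - (0.4 - 0.7i) = 0.3 + 0.7i
Step 2: Denominator 1 - conj(a)*z0 = 1 - (0.4 + 0.7i)*0.7 = 0.72 - 0.49i
Step 3: |z0 - a|^2 = 0.3^2 + 0.7^2 = 0.58; |1 - conj(a)*z0|^2 = 0.72^2 + (-0.49)^2 = 0.7585
Step 4: |B_a(0.7)| = sqrt(0.58 / 0.7585) = sqrt(0.764667)
Step 5: = 0.8745

0.8745


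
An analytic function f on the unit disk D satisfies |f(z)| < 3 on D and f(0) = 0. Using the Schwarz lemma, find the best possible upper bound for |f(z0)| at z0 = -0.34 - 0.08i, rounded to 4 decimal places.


Step 1: g = f/3 maps D -> D with g(0) = 0, so by the Schwarz lemma |g(z)| <= |z|, i.e. |f(z)| <= 3|z|; this is sharp (f(z) = 3z).
Step 2: |z0|^2 = (-0.34)^2 + (-0.08)^2 = 0.122
Step 3: |z0| = sqrt(0.122) = 0.349285
Step 4: Best bound = 3 * |z0| = 3 * 0.349285 = 1.0479

1.0479


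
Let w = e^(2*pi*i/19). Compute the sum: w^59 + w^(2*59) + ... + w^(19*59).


Step 1: The sum sum_{j=1}^{n} w^(k*j) equals n if n | k, else 0.
Step 2: Here n = 19, k = 59
Step 3: Does n divide k? 19 | 59 -> False
Step 4: Sum = 0

0


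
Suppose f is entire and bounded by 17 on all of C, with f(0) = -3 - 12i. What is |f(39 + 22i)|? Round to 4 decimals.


Step 1: By Liouville's theorem, a bounded entire function is constant.
Step 2: f(z) = f(0) = -3 - 12i for all z.
Step 3: |f(w)| = |-3 - 12i| = sqrt(9 + 144)
Step 4: = 12.3693

12.3693


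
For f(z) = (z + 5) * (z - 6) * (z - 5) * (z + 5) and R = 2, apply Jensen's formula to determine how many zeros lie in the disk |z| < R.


Jensen's formula: (1/2pi)*integral log|f(Re^it)|dt = log|f(0)| + sum_{|a_k|<R} log(R/|a_k|)
Step 1: f(0) = 5 * (-6) * (-5) * 5 = 750
Step 2: log|f(0)| = log|-5| + log|6| + log|5| + log|-5| = 6.6201
Step 3: Zeros inside |z| < 2: none
Step 4: Jensen sum = (empty sum) = 0
Step 5: n(R) = number of terms in the Jensen sum = count of zeros inside |z| < 2 = 0

0


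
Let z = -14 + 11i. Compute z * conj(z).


Step 1: conj(z) = -14 - 11i
Step 2: z * conj(z) = (-14)^2 + 11^2
Step 3: = 196 + 121 = 317

317


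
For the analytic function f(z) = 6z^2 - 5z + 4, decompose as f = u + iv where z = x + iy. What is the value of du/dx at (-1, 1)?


Step 1: f(z) = 6(x+iy)^2 - 5(x+iy) + 4
Step 2: u = 6(x^2 - y^2) - 5x + 4
Step 3: u_x = 12x - 5
Step 4: At (-1, 1): u_x = -12 - 5 = -17

-17


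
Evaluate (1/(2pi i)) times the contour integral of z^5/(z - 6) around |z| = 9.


Step 1: f(z) = z^5, a = 6 is inside |z| = 9
Step 2: By Cauchy integral formula: (1/(2pi*i)) * integral = f(a)
Step 3: f(6) = 6^5 = 7776

7776


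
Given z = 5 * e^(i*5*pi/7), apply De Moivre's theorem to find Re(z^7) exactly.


Step 1: By De Moivre's theorem, z^7 = 5^7 * e^(i*7*5*pi/7) = 78125 * (cos(5*pi) + i*sin(5*pi))
Step 2: |z|^7 = 5^7 = 78125
Step 3: Reduce the angle mod 2*pi: 5*pi - 4*pi = pi
Step 4: cos(pi) = -1
Step 5: Re(z^7) = 78125 * (-1) = -78125

-78125


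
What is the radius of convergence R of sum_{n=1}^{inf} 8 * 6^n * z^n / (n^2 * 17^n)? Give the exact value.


Step 1: General term a_n = 8 * 6^n / (n^2 * 17^n)
Step 2: By the root test, |a_n|^(1/n) = 8^(1/n) * 6 / (n^(2/n) * 17) -> 6/17 as n -> infinity (since 8^(1/n) -> 1 and n^(2/n) -> 1)
Step 3: R = 1/lim|a_n|^(1/n) = 17/6

17/6


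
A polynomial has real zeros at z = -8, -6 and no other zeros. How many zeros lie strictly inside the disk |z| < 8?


Step 1: Check each root:
  z = -8: |-8| = 8 >= 8
  z = -6: |-6| = 6 < 8
Step 2: Count = 1

1


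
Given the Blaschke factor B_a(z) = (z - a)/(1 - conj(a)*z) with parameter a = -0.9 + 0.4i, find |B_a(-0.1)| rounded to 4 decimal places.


Step 1: Numerator z0 - a = -0.1 - (-0.9 + 0.4i) = 0.8 - 0.4i
Step 2: Denominator 1 - conj(a)*z0 = 1 - (-0.9 - 0.4i)*(-0.1) = 0.91 - 0.04i
Step 3: |z0 - a|^2 = 0.8^2 + (-0.4)^2 = 0.8; |1 - conj(a)*z0|^2 = 0.91^2 + (-0.04)^2 = 0.8297
Step 4: |B_a(-0.1)| = sqrt(0.8 / 0.8297) = sqrt(0.964204)
Step 5: = 0.9819

0.9819


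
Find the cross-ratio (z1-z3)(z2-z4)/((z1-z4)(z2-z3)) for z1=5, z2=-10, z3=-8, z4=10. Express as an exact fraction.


Step 1: (z1-z3)(z2-z4) = 13 * (-20) = -260
Step 2: (z1-z4)(z2-z3) = (-5) * (-2) = 10
Step 3: Cross-ratio = -260/10 = -26

-26


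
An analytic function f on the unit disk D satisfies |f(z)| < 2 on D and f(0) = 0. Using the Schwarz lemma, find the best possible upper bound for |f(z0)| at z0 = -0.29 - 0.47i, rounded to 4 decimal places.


Step 1: g = f/2 maps D -> D with g(0) = 0, so by the Schwarz lemma |g(z)| <= |z|, i.e. |f(z)| <= 2|z|; this is sharp (f(z) = 2z).
Step 2: |z0|^2 = (-0.29)^2 + (-0.47)^2 = 0.305
Step 3: |z0| = sqrt(0.305) = 0.552268
Step 4: Best bound = 2 * |z0| = 2 * 0.552268 = 1.1045

1.1045


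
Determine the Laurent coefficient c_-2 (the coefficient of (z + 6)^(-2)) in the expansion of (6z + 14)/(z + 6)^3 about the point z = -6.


Step 1: Write the numerator in powers of (z + 6): 6z + 14 = 6(z + 6) + (6*(-6) + 14) = 6(z + 6) - 22
Step 2: Divide by (z + 6)^3: f(z) = -22(z + 6)^(-3) + 6(z + 6)^(-2)
Step 3: This finite sum is the Laurent series of f about z = -6.
Step 4: Coefficient of (z + 6)^(-2) = coefficient of (z + 6) in the re-centred numerator = 6

6


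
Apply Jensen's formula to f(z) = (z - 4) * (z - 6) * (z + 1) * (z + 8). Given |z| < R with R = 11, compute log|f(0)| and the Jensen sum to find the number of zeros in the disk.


Jensen's formula: (1/2pi)*integral log|f(Re^it)|dt = log|f(0)| + sum_{|a_k|<R} log(R/|a_k|)
Step 1: f(0) = (-4) * (-6) * 1 * 8 = 192
Step 2: log|f(0)| = log|4| + log|6| + log|-1| + log|-8| = 5.2575
Step 3: Zeros inside |z| < 11: 4, 6, -1, -8
Step 4: Jensen sum = log(11/4) + log(11/6) + log(11/1) + log(11/8) = 4.3341
Step 5: n(R) = number of terms in the Jensen sum = count of zeros inside |z| < 11 = 4

4


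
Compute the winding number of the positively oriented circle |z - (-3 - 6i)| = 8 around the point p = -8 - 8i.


Step 1: Center c = (-3, -6), radius = 8
Step 2: |p - c|^2 = (-5)^2 + (-2)^2 = 29
Step 3: r^2 = 64
Step 4: |p-c| < r so winding number = 1

1


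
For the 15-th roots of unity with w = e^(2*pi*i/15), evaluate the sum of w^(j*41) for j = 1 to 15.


Step 1: The sum sum_{j=1}^{n} w^(k*j) equals n if n | k, else 0.
Step 2: Here n = 15, k = 41
Step 3: Does n divide k? 15 | 41 -> False
Step 4: Sum = 0

0


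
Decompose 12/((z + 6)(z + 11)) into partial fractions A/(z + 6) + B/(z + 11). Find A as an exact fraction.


Step 1: Multiply both sides by (z + 6) and set z = -6
Step 2: A = 12 / (-6 + 11)
Step 3: A = 12 / 5
Step 4: A = 12/5

12/5


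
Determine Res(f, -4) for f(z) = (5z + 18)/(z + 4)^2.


Step 1: Pole of order 2 at z = -4
Step 2: Res = lim d/dz [(z + 4)^2 * f(z)] as z -> -4
Step 3: (z + 4)^2 * f(z) = 5z + 18
Step 4: d/dz[5z + 18] = 5

5


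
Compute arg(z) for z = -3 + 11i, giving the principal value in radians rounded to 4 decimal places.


Step 1: z = -3 + 11i
Step 2: arg(z) = atan2(11, -3)
Step 3: arg(z) = 1.837

1.837


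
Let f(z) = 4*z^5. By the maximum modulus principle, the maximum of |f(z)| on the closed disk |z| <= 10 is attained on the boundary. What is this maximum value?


Step 1: On |z| = 10, |f(z)| = 4 * |z|^5 = 4 * 10^5
Step 2: By maximum modulus principle, maximum is on boundary.
Step 3: Maximum = 4 * 100000 = 400000

400000


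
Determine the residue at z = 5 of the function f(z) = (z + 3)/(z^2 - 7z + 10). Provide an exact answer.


Step 1: Q(z) = z^2 - 7z + 10 = (z - 5)(z - 2)
Step 2: Q'(z) = 2z - 7
Step 3: Q'(5) = 3, P(5) = 8
Step 4: Res = P(5)/Q'(5) = 8/3 = 8/3

8/3


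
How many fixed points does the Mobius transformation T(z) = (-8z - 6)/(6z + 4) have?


Step 1: Fixed points satisfy T(z) = z
Step 2: 6z^2 + 12z + 6 = 0
Step 3: Discriminant = 12^2 - 4*6*6 = 0
Step 4: Number of fixed points = 1

1


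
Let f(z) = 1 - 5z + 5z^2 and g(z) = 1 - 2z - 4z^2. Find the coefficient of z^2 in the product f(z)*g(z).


Step 1: z^2 term in f*g comes from: (1)*(-4z^2) + (-5z)*(-2z) + (5z^2)*(1)
Step 2: = -4 + 10 + 5
Step 3: = 11

11


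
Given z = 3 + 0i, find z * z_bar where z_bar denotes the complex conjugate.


Step 1: conj(z) = 3 - 0i
Step 2: z * conj(z) = 3^2 + 0^2
Step 3: = 9 + 0 = 9

9


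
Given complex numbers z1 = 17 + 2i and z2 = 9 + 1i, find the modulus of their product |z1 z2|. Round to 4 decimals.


Step 1: |z1| = sqrt(17^2 + 2^2) = sqrt(293)
Step 2: |z2| = sqrt(9^2 + 1^2) = sqrt(82)
Step 3: |z1*z2| = |z1|*|z2| = sqrt(293) * sqrt(82) = sqrt(293 * 82) = sqrt(24026)
Step 4: = 155.0032

155.0032


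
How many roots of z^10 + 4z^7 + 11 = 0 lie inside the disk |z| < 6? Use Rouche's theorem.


Step 1: On |z| = 6 the three terms have sizes |z^10| = 6^10 = 60466176, |4z^7| = 4*6^7 = 1119744, |11| = 11
Step 2: The dominant term is g(z) = z^10; let h(z) = 4z^7 + 11 so f = g + h
Step 3: On |z| = 6: |g| = 60466176 and |h| <= 1119744 + 11 = 1119755
Step 4: Since 60466176 > 1119755, |h| < |g| on |z| = 6, so by Rouche f has the same number of zeros as g inside |z| < 6
Step 5: g(z) = z^10 has 10 zeros (all at the origin) inside |z| < 6. Answer = 10

10


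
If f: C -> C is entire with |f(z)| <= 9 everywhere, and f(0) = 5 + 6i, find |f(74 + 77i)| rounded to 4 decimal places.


Step 1: By Liouville's theorem, a bounded entire function is constant.
Step 2: f(z) = f(0) = 5 + 6i for all z.
Step 3: |f(w)| = |5 + 6i| = sqrt(25 + 36)
Step 4: = 7.8102

7.8102


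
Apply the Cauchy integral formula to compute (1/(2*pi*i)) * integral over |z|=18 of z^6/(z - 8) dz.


Step 1: f(z) = z^6, a = 8 is inside |z| = 18
Step 2: By Cauchy integral formula: (1/(2pi*i)) * integral = f(a)
Step 3: f(8) = 8^6 = 262144

262144


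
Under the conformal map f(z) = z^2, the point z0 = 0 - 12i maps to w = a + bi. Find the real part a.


Step 1: z0 = 0 - 12i
Step 2: z0^2 = 0^2 - (-12)^2 + 0i
Step 3: real part = 0 - 144 = -144

-144


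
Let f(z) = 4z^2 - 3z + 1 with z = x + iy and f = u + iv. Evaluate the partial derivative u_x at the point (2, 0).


Step 1: f(z) = 4(x+iy)^2 - 3(x+iy) + 1
Step 2: u = 4(x^2 - y^2) - 3x + 1
Step 3: u_x = 8x - 3
Step 4: At (2, 0): u_x = 16 - 3 = 13

13


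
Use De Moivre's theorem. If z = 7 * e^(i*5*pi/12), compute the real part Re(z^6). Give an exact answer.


Step 1: By De Moivre's theorem, z^6 = 7^6 * e^(i*6*5*pi/12) = 117649 * (cos(5*pi/2) + i*sin(5*pi/2))
Step 2: |z|^6 = 7^6 = 117649
Step 3: Reduce the angle mod 2*pi: 5*pi/2 - 2*pi = pi/2
Step 4: cos(pi/2) = 0
Step 5: Re(z^6) = 117649 * 0 = 0

0


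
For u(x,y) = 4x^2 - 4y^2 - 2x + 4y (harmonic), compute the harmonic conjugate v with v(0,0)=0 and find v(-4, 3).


Step 1: v_x = -u_y = 8y - 4
Step 2: v_y = u_x = 8x - 2
Step 3: v = 8xy - 4x - 2y + C
Step 4: v(0,0) = 0 => C = 0
Step 5: v(-4, 3) = -86

-86


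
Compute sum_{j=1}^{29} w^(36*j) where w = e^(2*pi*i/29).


Step 1: The sum sum_{j=1}^{n} w^(k*j) equals n if n | k, else 0.
Step 2: Here n = 29, k = 36
Step 3: Does n divide k? 29 | 36 -> False
Step 4: Sum = 0

0


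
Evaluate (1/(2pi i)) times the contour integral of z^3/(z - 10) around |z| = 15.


Step 1: f(z) = z^3, a = 10 is inside |z| = 15
Step 2: By Cauchy integral formula: (1/(2pi*i)) * integral = f(a)
Step 3: f(10) = 10^3 = 1000

1000


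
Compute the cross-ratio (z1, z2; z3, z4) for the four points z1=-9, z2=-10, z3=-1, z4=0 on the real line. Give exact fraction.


Step 1: (z1-z3)(z2-z4) = (-8) * (-10) = 80
Step 2: (z1-z4)(z2-z3) = (-9) * (-9) = 81
Step 3: Cross-ratio = 80/81 = 80/81

80/81


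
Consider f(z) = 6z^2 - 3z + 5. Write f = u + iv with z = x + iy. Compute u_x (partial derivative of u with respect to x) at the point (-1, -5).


Step 1: f(z) = 6(x+iy)^2 - 3(x+iy) + 5
Step 2: u = 6(x^2 - y^2) - 3x + 5
Step 3: u_x = 12x - 3
Step 4: At (-1, -5): u_x = -12 - 3 = -15

-15


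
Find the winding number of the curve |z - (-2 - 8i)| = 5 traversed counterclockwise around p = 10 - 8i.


Step 1: Center c = (-2, -8), radius = 5
Step 2: |p - c|^2 = 12^2 + 0^2 = 144
Step 3: r^2 = 25
Step 4: |p-c| > r so winding number = 0

0


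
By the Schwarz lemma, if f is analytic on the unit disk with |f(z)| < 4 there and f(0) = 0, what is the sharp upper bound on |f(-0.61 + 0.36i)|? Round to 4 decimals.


Step 1: g = f/4 maps D -> D with g(0) = 0, so by the Schwarz lemma |g(z)| <= |z|, i.e. |f(z)| <= 4|z|; this is sharp (f(z) = 4z).
Step 2: |z0|^2 = (-0.61)^2 + 0.36^2 = 0.5017
Step 3: |z0| = sqrt(0.5017) = 0.708308
Step 4: Best bound = 4 * |z0| = 4 * 0.708308 = 2.8332

2.8332


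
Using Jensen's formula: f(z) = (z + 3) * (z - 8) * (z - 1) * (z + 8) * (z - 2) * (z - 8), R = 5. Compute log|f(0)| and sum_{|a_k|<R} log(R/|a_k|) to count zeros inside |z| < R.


Jensen's formula: (1/2pi)*integral log|f(Re^it)|dt = log|f(0)| + sum_{|a_k|<R} log(R/|a_k|)
Step 1: f(0) = 3 * (-8) * (-1) * 8 * (-2) * (-8) = 3072
Step 2: log|f(0)| = log|-3| + log|8| + log|1| + log|-8| + log|2| + log|8| = 8.0301
Step 3: Zeros inside |z| < 5: -3, 1, 2
Step 4: Jensen sum = log(5/3) + log(5/1) + log(5/2) = 3.0366
Step 5: n(R) = number of terms in the Jensen sum = count of zeros inside |z| < 5 = 3

3


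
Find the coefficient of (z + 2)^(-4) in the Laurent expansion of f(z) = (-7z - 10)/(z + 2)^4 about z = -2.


Step 1: Write the numerator in powers of (z + 2): -7z - 10 = -7(z + 2) + (-7*(-2) - 10) = -7(z + 2) + 4
Step 2: Divide by (z + 2)^4: f(z) = 4(z + 2)^(-4) - 7(z + 2)^(-3)
Step 3: This finite sum is the Laurent series of f about z = -2.
Step 4: Coefficient of (z + 2)^(-4) = -7*(-2) - 10 = 4

4


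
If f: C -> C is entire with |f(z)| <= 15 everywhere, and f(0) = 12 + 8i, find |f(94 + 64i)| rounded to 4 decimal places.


Step 1: By Liouville's theorem, a bounded entire function is constant.
Step 2: f(z) = f(0) = 12 + 8i for all z.
Step 3: |f(w)| = |12 + 8i| = sqrt(144 + 64)
Step 4: = 14.4222

14.4222


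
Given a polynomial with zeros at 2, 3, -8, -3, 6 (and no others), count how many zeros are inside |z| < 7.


Step 1: Check each root:
  z = 2: |2| = 2 < 7
  z = 3: |3| = 3 < 7
  z = -8: |-8| = 8 >= 7
  z = -3: |-3| = 3 < 7
  z = 6: |6| = 6 < 7
Step 2: Count = 4

4


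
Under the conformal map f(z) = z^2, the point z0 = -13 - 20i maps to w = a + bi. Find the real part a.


Step 1: z0 = -13 - 20i
Step 2: z0^2 = (-13)^2 - (-20)^2 + 520i
Step 3: real part = 169 - 400 = -231

-231


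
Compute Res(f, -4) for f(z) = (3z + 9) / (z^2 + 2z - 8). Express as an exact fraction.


Step 1: Q(z) = z^2 + 2z - 8 = (z + 4)(z - 2)
Step 2: Q'(z) = 2z + 2
Step 3: Q'(-4) = -6, P(-4) = -3
Step 4: Res = P(-4)/Q'(-4) = -3/(-6) = 1/2

1/2


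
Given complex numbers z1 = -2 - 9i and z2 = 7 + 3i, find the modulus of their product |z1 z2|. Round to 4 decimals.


Step 1: |z1| = sqrt((-2)^2 + (-9)^2) = sqrt(85)
Step 2: |z2| = sqrt(7^2 + 3^2) = sqrt(58)
Step 3: |z1*z2| = |z1|*|z2| = sqrt(85) * sqrt(58) = sqrt(85 * 58) = sqrt(4930)
Step 4: = 70.214

70.214


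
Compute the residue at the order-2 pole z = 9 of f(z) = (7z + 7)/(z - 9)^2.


Step 1: Pole of order 2 at z = 9
Step 2: Res = lim d/dz [(z - 9)^2 * f(z)] as z -> 9
Step 3: (z - 9)^2 * f(z) = 7z + 7
Step 4: d/dz[7z + 7] = 7

7


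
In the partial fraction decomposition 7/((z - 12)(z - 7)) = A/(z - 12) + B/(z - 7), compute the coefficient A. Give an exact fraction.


Step 1: Multiply both sides by (z - 12) and set z = 12
Step 2: A = 7 / (12 - 7)
Step 3: A = 7 / 5
Step 4: A = 7/5

7/5


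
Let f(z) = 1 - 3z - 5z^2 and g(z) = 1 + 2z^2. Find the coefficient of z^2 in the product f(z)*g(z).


Step 1: z^2 term in f*g comes from: (1)*(2z^2) + (-3z)*(0) + (-5z^2)*(1)
Step 2: = 2 + 0 - 5
Step 3: = -3

-3


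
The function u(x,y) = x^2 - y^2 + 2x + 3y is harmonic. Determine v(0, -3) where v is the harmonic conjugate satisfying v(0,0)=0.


Step 1: v_x = -u_y = 2y - 3
Step 2: v_y = u_x = 2x + 2
Step 3: v = 2xy - 3x + 2y + C
Step 4: v(0,0) = 0 => C = 0
Step 5: v(0, -3) = -6

-6


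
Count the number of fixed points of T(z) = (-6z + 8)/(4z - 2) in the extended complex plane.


Step 1: Fixed points satisfy T(z) = z
Step 2: 4z^2 + 4z - 8 = 0
Step 3: Discriminant = 4^2 - 4*4*(-8) = 144
Step 4: Number of fixed points = 2

2


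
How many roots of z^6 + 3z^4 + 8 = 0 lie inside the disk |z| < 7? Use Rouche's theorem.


Step 1: On |z| = 7 the three terms have sizes |z^6| = 7^6 = 117649, |3z^4| = 3*7^4 = 7203, |8| = 8
Step 2: The dominant term is g(z) = z^6; let h(z) = 3z^4 + 8 so f = g + h
Step 3: On |z| = 7: |g| = 117649 and |h| <= 7203 + 8 = 7211
Step 4: Since 117649 > 7211, |h| < |g| on |z| = 7, so by Rouche f has the same number of zeros as g inside |z| < 7
Step 5: g(z) = z^6 has 6 zeros (all at the origin) inside |z| < 7. Answer = 6

6


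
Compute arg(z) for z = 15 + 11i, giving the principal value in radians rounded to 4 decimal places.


Step 1: z = 15 + 11i
Step 2: arg(z) = atan2(11, 15)
Step 3: arg(z) = 0.6327

0.6327


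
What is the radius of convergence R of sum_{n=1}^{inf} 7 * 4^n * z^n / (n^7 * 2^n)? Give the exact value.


Step 1: General term a_n = 7 * 4^n / (n^7 * 2^n)
Step 2: By the root test, |a_n|^(1/n) = 7^(1/n) * 4 / (n^(7/n) * 2) -> 4/2 as n -> infinity (since 7^(1/n) -> 1 and n^(7/n) -> 1)
Step 3: R = 1/lim|a_n|^(1/n) = 2/4 = 1/2

1/2


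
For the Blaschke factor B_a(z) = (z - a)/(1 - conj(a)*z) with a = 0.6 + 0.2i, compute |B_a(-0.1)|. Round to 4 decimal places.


Step 1: Numerator z0 - a = -0.1 - (0.6 + 0.2i) = -0.7 - 0.2i
Step 2: Denominator 1 - conj(a)*z0 = 1 - (0.6 - 0.2i)*(-0.1) = 1.06 - 0.02i
Step 3: |z0 - a|^2 = (-0.7)^2 + (-0.2)^2 = 0.53; |1 - conj(a)*z0|^2 = 1.06^2 + (-0.02)^2 = 1.124
Step 4: |B_a(-0.1)| = sqrt(0.53 / 1.124) = sqrt(0.47153)
Step 5: = 0.6867

0.6867


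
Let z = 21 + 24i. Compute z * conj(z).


Step 1: conj(z) = 21 - 24i
Step 2: z * conj(z) = 21^2 + 24^2
Step 3: = 441 + 576 = 1017

1017


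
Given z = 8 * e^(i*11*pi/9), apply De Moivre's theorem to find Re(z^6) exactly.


Step 1: By De Moivre's theorem, z^6 = 8^6 * e^(i*6*11*pi/9) = 262144 * (cos(22*pi/3) + i*sin(22*pi/3))
Step 2: |z|^6 = 8^6 = 262144
Step 3: Reduce the angle mod 2*pi: 22*pi/3 - 6*pi = 4*pi/3
Step 4: cos(4*pi/3) = -1/2
Step 5: Re(z^6) = 262144 * (-1/2) = -131072

-131072


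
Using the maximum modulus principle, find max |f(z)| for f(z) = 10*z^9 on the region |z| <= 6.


Step 1: On |z| = 6, |f(z)| = 10 * |z|^9 = 10 * 6^9
Step 2: By maximum modulus principle, maximum is on boundary.
Step 3: Maximum = 10 * 10077696 = 100776960

100776960


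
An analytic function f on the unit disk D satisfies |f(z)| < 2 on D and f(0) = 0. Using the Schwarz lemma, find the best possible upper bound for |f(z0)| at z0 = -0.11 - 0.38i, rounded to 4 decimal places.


Step 1: g = f/2 maps D -> D with g(0) = 0, so by the Schwarz lemma |g(z)| <= |z|, i.e. |f(z)| <= 2|z|; this is sharp (f(z) = 2z).
Step 2: |z0|^2 = (-0.11)^2 + (-0.38)^2 = 0.1565
Step 3: |z0| = sqrt(0.1565) = 0.395601
Step 4: Best bound = 2 * |z0| = 2 * 0.395601 = 0.7912

0.7912


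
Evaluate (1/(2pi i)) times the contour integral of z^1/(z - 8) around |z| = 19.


Step 1: f(z) = z^1, a = 8 is inside |z| = 19
Step 2: By Cauchy integral formula: (1/(2pi*i)) * integral = f(a)
Step 3: f(8) = 8^1 = 8

8


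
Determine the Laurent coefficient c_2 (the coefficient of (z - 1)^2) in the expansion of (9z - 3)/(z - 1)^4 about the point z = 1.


Step 1: Write the numerator in powers of (z - 1): 9z - 3 = 9(z - 1) + (9*1 - 3) = 9(z - 1) + 6
Step 2: Divide by (z - 1)^4: f(z) = 6(z - 1)^(-4) + 9(z - 1)^(-3)
Step 3: This finite sum is the Laurent series of f about z = 1.
Step 4: Only the powers -4 and -3 appear, so the coefficient of (z - 1)^2 = 0

0


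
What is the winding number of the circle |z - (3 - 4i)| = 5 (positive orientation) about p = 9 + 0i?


Step 1: Center c = (3, -4), radius = 5
Step 2: |p - c|^2 = 6^2 + 4^2 = 52
Step 3: r^2 = 25
Step 4: |p-c| > r so winding number = 0

0


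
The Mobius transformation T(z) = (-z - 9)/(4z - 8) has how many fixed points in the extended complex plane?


Step 1: Fixed points satisfy T(z) = z
Step 2: 4z^2 - 7z + 9 = 0
Step 3: Discriminant = (-7)^2 - 4*4*9 = -95
Step 4: Number of fixed points = 2

2


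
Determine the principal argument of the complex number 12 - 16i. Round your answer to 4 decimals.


Step 1: z = 12 - 16i
Step 2: arg(z) = atan2(-16, 12)
Step 3: arg(z) = -0.9273

-0.9273


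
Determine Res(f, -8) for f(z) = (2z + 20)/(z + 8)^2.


Step 1: Pole of order 2 at z = -8
Step 2: Res = lim d/dz [(z + 8)^2 * f(z)] as z -> -8
Step 3: (z + 8)^2 * f(z) = 2z + 20
Step 4: d/dz[2z + 20] = 2

2


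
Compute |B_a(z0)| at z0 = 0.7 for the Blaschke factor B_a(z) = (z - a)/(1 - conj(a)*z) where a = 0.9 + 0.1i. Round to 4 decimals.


Step 1: Numerator z0 - a = 0.7 - (0.9 + 0.1i) = -0.2 - 0.1i
Step 2: Denominator 1 - conj(a)*z0 = 1 - (0.9 - 0.1i)*0.7 = 0.37 + 0.07i
Step 3: |z0 - a|^2 = (-0.2)^2 + (-0.1)^2 = 0.05; |1 - conj(a)*z0|^2 = 0.37^2 + 0.07^2 = 0.1418
Step 4: |B_a(0.7)| = sqrt(0.05 / 0.1418) = sqrt(0.352609)
Step 5: = 0.5938

0.5938


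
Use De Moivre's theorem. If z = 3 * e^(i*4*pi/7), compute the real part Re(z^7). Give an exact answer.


Step 1: By De Moivre's theorem, z^7 = 3^7 * e^(i*7*4*pi/7) = 2187 * (cos(4*pi) + i*sin(4*pi))
Step 2: |z|^7 = 3^7 = 2187
Step 3: Reduce the angle mod 2*pi: 4*pi - 4*pi = 0
Step 4: cos(0) = 1
Step 5: Re(z^7) = 2187 * 1 = 2187

2187


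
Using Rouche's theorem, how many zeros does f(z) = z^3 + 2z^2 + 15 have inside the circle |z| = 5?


Step 1: On |z| = 5 the three terms have sizes |z^3| = 5^3 = 125, |2z^2| = 2*5^2 = 50, |15| = 15
Step 2: The dominant term is g(z) = z^3; let h(z) = 2z^2 + 15 so f = g + h
Step 3: On |z| = 5: |g| = 125 and |h| <= 50 + 15 = 65
Step 4: Since 125 > 65, |h| < |g| on |z| = 5, so by Rouche f has the same number of zeros as g inside |z| < 5
Step 5: g(z) = z^3 has 3 zeros (all at the origin) inside |z| < 5. Answer = 3

3


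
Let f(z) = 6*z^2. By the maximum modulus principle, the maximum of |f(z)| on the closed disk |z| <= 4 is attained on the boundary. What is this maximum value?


Step 1: On |z| = 4, |f(z)| = 6 * |z|^2 = 6 * 4^2
Step 2: By maximum modulus principle, maximum is on boundary.
Step 3: Maximum = 6 * 16 = 96

96


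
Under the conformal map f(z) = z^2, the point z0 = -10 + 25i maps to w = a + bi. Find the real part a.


Step 1: z0 = -10 + 25i
Step 2: z0^2 = (-10)^2 - 25^2 - 500i
Step 3: real part = 100 - 625 = -525

-525


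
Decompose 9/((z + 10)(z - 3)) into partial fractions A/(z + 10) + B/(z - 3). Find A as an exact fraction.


Step 1: Multiply both sides by (z + 10) and set z = -10
Step 2: A = 9 / (-10 - 3)
Step 3: A = 9 / (-13)
Step 4: A = -9/13

-9/13


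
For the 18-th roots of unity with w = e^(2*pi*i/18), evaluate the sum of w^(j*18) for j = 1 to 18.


Step 1: The sum sum_{j=1}^{n} w^(k*j) equals n if n | k, else 0.
Step 2: Here n = 18, k = 18
Step 3: Does n divide k? 18 | 18 -> True
Step 4: Sum = 18

18


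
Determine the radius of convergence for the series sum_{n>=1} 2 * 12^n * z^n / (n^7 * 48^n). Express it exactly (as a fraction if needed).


Step 1: General term a_n = 2 * 12^n / (n^7 * 48^n)
Step 2: By the root test, |a_n|^(1/n) = 2^(1/n) * 12 / (n^(7/n) * 48) -> 12/48 as n -> infinity (since 2^(1/n) -> 1 and n^(7/n) -> 1)
Step 3: R = 1/lim|a_n|^(1/n) = 48/12 = 4

4


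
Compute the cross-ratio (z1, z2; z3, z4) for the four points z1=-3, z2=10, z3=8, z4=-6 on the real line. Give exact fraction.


Step 1: (z1-z3)(z2-z4) = (-11) * 16 = -176
Step 2: (z1-z4)(z2-z3) = 3 * 2 = 6
Step 3: Cross-ratio = -176/6 = -88/3

-88/3


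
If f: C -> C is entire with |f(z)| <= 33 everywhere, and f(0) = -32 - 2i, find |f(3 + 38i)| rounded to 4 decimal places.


Step 1: By Liouville's theorem, a bounded entire function is constant.
Step 2: f(z) = f(0) = -32 - 2i for all z.
Step 3: |f(w)| = |-32 - 2i| = sqrt(1024 + 4)
Step 4: = 32.0624

32.0624


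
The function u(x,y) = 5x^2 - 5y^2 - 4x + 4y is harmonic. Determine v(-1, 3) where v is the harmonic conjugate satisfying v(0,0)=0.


Step 1: v_x = -u_y = 10y - 4
Step 2: v_y = u_x = 10x - 4
Step 3: v = 10xy - 4x - 4y + C
Step 4: v(0,0) = 0 => C = 0
Step 5: v(-1, 3) = -38

-38


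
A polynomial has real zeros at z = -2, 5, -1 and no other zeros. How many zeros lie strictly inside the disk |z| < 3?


Step 1: Check each root:
  z = -2: |-2| = 2 < 3
  z = 5: |5| = 5 >= 3
  z = -1: |-1| = 1 < 3
Step 2: Count = 2

2


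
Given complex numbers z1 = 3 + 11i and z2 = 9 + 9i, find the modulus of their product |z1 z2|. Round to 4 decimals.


Step 1: |z1| = sqrt(3^2 + 11^2) = sqrt(130)
Step 2: |z2| = sqrt(9^2 + 9^2) = sqrt(162)
Step 3: |z1*z2| = |z1|*|z2| = sqrt(130) * sqrt(162) = sqrt(130 * 162) = sqrt(21060)
Step 4: = 145.1206

145.1206


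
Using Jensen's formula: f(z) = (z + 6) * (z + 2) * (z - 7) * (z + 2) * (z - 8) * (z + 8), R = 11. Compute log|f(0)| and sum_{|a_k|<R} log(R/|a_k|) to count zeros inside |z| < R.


Jensen's formula: (1/2pi)*integral log|f(Re^it)|dt = log|f(0)| + sum_{|a_k|<R} log(R/|a_k|)
Step 1: f(0) = 6 * 2 * (-7) * 2 * (-8) * 8 = 10752
Step 2: log|f(0)| = log|-6| + log|-2| + log|7| + log|-2| + log|8| + log|-8| = 9.2828
Step 3: Zeros inside |z| < 11: -6, -2, 7, -2, 8, -8
Step 4: Jensen sum = log(11/6) + log(11/2) + log(11/7) + log(11/2) + log(11/8) + log(11/8) = 5.1045
Step 5: n(R) = number of terms in the Jensen sum = count of zeros inside |z| < 11 = 6

6


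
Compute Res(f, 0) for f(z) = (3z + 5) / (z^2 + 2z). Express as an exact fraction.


Step 1: Q(z) = z^2 + 2z = (z)(z + 2)
Step 2: Q'(z) = 2z + 2
Step 3: Q'(0) = 2, P(0) = 5
Step 4: Res = P(0)/Q'(0) = 5/2 = 5/2

5/2


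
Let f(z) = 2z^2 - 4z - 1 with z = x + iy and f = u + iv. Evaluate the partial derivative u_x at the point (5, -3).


Step 1: f(z) = 2(x+iy)^2 - 4(x+iy) - 1
Step 2: u = 2(x^2 - y^2) - 4x - 1
Step 3: u_x = 4x - 4
Step 4: At (5, -3): u_x = 20 - 4 = 16

16


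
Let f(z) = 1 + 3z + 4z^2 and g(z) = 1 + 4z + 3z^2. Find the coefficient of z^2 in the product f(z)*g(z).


Step 1: z^2 term in f*g comes from: (1)*(3z^2) + (3z)*(4z) + (4z^2)*(1)
Step 2: = 3 + 12 + 4
Step 3: = 19

19


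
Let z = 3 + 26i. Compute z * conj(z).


Step 1: conj(z) = 3 - 26i
Step 2: z * conj(z) = 3^2 + 26^2
Step 3: = 9 + 676 = 685

685


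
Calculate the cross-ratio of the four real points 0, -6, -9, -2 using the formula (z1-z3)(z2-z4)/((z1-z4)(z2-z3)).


Step 1: (z1-z3)(z2-z4) = 9 * (-4) = -36
Step 2: (z1-z4)(z2-z3) = 2 * 3 = 6
Step 3: Cross-ratio = -36/6 = -6

-6


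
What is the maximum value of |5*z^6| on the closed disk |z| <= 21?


Step 1: On |z| = 21, |f(z)| = 5 * |z|^6 = 5 * 21^6
Step 2: By maximum modulus principle, maximum is on boundary.
Step 3: Maximum = 5 * 85766121 = 428830605

428830605


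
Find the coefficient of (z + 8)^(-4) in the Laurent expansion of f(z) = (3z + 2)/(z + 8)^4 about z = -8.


Step 1: Write the numerator in powers of (z + 8): 3z + 2 = 3(z + 8) + (3*(-8) + 2) = 3(z + 8) - 22
Step 2: Divide by (z + 8)^4: f(z) = -22(z + 8)^(-4) + 3(z + 8)^(-3)
Step 3: This finite sum is the Laurent series of f about z = -8.
Step 4: Coefficient of (z + 8)^(-4) = 3*(-8) + 2 = -22

-22


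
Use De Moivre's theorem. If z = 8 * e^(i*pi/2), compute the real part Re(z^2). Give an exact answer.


Step 1: By De Moivre's theorem, z^2 = 8^2 * e^(i*2*pi/2) = 64 * (cos(pi) + i*sin(pi))
Step 2: |z|^2 = 8^2 = 64
Step 3: The angle pi already lies in [0, 2*pi)
Step 4: cos(pi) = -1
Step 5: Re(z^2) = 64 * (-1) = -64

-64


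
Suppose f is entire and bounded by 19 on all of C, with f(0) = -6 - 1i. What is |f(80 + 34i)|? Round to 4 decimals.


Step 1: By Liouville's theorem, a bounded entire function is constant.
Step 2: f(z) = f(0) = -6 - 1i for all z.
Step 3: |f(w)| = |-6 - 1i| = sqrt(36 + 1)
Step 4: = 6.0828

6.0828


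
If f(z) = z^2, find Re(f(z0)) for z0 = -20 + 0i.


Step 1: z0 = -20 + 0i
Step 2: z0^2 = (-20)^2 - 0^2 + 0i
Step 3: real part = 400 - 0 = 400

400


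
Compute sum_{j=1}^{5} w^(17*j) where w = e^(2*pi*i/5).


Step 1: The sum sum_{j=1}^{n} w^(k*j) equals n if n | k, else 0.
Step 2: Here n = 5, k = 17
Step 3: Does n divide k? 5 | 17 -> False
Step 4: Sum = 0

0


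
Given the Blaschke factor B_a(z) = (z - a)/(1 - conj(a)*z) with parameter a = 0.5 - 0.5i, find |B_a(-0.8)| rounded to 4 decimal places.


Step 1: Numerator z0 - a = -0.8 - (0.5 - 0.5i) = -1.3 + 0.5i
Step 2: Denominator 1 - conj(a)*z0 = 1 - (0.5 + 0.5i)*(-0.8) = 1.4 + 0.4i
Step 3: |z0 - a|^2 = (-1.3)^2 + 0.5^2 = 1.94; |1 - conj(a)*z0|^2 = 1.4^2 + 0.4^2 = 2.12
Step 4: |B_a(-0.8)| = sqrt(1.94 / 2.12) = sqrt(0.915094)
Step 5: = 0.9566

0.9566


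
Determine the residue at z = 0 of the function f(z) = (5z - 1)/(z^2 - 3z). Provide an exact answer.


Step 1: Q(z) = z^2 - 3z = (z)(z - 3)
Step 2: Q'(z) = 2z - 3
Step 3: Q'(0) = -3, P(0) = -1
Step 4: Res = P(0)/Q'(0) = -1/(-3) = 1/3

1/3


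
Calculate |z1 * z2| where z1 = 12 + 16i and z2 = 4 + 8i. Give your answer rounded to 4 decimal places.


Step 1: |z1| = sqrt(12^2 + 16^2) = sqrt(400)
Step 2: |z2| = sqrt(4^2 + 8^2) = sqrt(80)
Step 3: |z1*z2| = |z1|*|z2| = sqrt(400) * sqrt(80) = sqrt(400 * 80) = sqrt(32000)
Step 4: = 178.8854

178.8854


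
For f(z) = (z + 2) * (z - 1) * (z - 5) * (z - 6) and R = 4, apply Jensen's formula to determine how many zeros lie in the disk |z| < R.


Jensen's formula: (1/2pi)*integral log|f(Re^it)|dt = log|f(0)| + sum_{|a_k|<R} log(R/|a_k|)
Step 1: f(0) = 2 * (-1) * (-5) * (-6) = -60
Step 2: log|f(0)| = log|-2| + log|1| + log|5| + log|6| = 4.0943
Step 3: Zeros inside |z| < 4: -2, 1
Step 4: Jensen sum = log(4/2) + log(4/1) = 2.0794
Step 5: n(R) = number of terms in the Jensen sum = count of zeros inside |z| < 4 = 2

2


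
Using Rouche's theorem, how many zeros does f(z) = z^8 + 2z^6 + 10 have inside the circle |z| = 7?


Step 1: On |z| = 7 the three terms have sizes |z^8| = 7^8 = 5764801, |2z^6| = 2*7^6 = 235298, |10| = 10
Step 2: The dominant term is g(z) = z^8; let h(z) = 2z^6 + 10 so f = g + h
Step 3: On |z| = 7: |g| = 5764801 and |h| <= 235298 + 10 = 235308
Step 4: Since 5764801 > 235308, |h| < |g| on |z| = 7, so by Rouche f has the same number of zeros as g inside |z| < 7
Step 5: g(z) = z^8 has 8 zeros (all at the origin) inside |z| < 7. Answer = 8

8


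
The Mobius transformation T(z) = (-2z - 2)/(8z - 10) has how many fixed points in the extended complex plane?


Step 1: Fixed points satisfy T(z) = z
Step 2: 8z^2 - 8z + 2 = 0
Step 3: Discriminant = (-8)^2 - 4*8*2 = 0
Step 4: Number of fixed points = 1

1


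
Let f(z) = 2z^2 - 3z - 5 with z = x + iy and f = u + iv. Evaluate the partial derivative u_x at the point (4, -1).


Step 1: f(z) = 2(x+iy)^2 - 3(x+iy) - 5
Step 2: u = 2(x^2 - y^2) - 3x - 5
Step 3: u_x = 4x - 3
Step 4: At (4, -1): u_x = 16 - 3 = 13

13


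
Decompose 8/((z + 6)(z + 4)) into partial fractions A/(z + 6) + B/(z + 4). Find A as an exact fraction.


Step 1: Multiply both sides by (z + 6) and set z = -6
Step 2: A = 8 / (-6 + 4)
Step 3: A = 8 / (-2)
Step 4: A = -4

-4


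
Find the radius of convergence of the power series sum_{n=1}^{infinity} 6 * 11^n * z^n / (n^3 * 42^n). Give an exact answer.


Step 1: General term a_n = 6 * 11^n / (n^3 * 42^n)
Step 2: By the root test, |a_n|^(1/n) = 6^(1/n) * 11 / (n^(3/n) * 42) -> 11/42 as n -> infinity (since 6^(1/n) -> 1 and n^(3/n) -> 1)
Step 3: R = 1/lim|a_n|^(1/n) = 42/11

42/11


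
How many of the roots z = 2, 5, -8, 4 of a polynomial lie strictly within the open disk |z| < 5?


Step 1: Check each root:
  z = 2: |2| = 2 < 5
  z = 5: |5| = 5 >= 5
  z = -8: |-8| = 8 >= 5
  z = 4: |4| = 4 < 5
Step 2: Count = 2

2


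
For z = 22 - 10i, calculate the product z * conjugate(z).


Step 1: conj(z) = 22 + 10i
Step 2: z * conj(z) = 22^2 + (-10)^2
Step 3: = 484 + 100 = 584

584


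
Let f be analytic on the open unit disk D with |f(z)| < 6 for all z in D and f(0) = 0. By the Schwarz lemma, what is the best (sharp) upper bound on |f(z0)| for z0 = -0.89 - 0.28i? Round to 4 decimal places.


Step 1: g = f/6 maps D -> D with g(0) = 0, so by the Schwarz lemma |g(z)| <= |z|, i.e. |f(z)| <= 6|z|; this is sharp (f(z) = 6z).
Step 2: |z0|^2 = (-0.89)^2 + (-0.28)^2 = 0.8705
Step 3: |z0| = sqrt(0.8705) = 0.933006
Step 4: Best bound = 6 * |z0| = 6 * 0.933006 = 5.598

5.598


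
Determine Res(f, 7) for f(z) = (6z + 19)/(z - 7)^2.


Step 1: Pole of order 2 at z = 7
Step 2: Res = lim d/dz [(z - 7)^2 * f(z)] as z -> 7
Step 3: (z - 7)^2 * f(z) = 6z + 19
Step 4: d/dz[6z + 19] = 6

6


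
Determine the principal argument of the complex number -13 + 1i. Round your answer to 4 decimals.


Step 1: z = -13 + 1i
Step 2: arg(z) = atan2(1, -13)
Step 3: arg(z) = 3.0648

3.0648


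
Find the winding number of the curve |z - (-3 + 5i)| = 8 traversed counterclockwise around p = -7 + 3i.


Step 1: Center c = (-3, 5), radius = 8
Step 2: |p - c|^2 = (-4)^2 + (-2)^2 = 20
Step 3: r^2 = 64
Step 4: |p-c| < r so winding number = 1

1


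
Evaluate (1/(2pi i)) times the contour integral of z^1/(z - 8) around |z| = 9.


Step 1: f(z) = z^1, a = 8 is inside |z| = 9
Step 2: By Cauchy integral formula: (1/(2pi*i)) * integral = f(a)
Step 3: f(8) = 8^1 = 8

8


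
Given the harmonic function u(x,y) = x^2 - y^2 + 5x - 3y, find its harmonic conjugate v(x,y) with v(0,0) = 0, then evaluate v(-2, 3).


Step 1: v_x = -u_y = 2y + 3
Step 2: v_y = u_x = 2x + 5
Step 3: v = 2xy + 3x + 5y + C
Step 4: v(0,0) = 0 => C = 0
Step 5: v(-2, 3) = -3

-3


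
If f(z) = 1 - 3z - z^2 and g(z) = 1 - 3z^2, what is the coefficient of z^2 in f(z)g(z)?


Step 1: z^2 term in f*g comes from: (1)*(-3z^2) + (-3z)*(0) + (-z^2)*(1)
Step 2: = -3 + 0 - 1
Step 3: = -4

-4


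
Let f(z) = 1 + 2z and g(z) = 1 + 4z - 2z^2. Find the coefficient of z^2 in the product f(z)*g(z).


Step 1: z^2 term in f*g comes from: (1)*(-2z^2) + (2z)*(4z) + (0)*(1)
Step 2: = -2 + 8 + 0
Step 3: = 6

6


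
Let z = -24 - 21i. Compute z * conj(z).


Step 1: conj(z) = -24 + 21i
Step 2: z * conj(z) = (-24)^2 + (-21)^2
Step 3: = 576 + 441 = 1017

1017


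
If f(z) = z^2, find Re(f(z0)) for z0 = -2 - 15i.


Step 1: z0 = -2 - 15i
Step 2: z0^2 = (-2)^2 - (-15)^2 + 60i
Step 3: real part = 4 - 225 = -221

-221


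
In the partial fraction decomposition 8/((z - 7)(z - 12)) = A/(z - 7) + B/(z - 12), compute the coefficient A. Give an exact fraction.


Step 1: Multiply both sides by (z - 7) and set z = 7
Step 2: A = 8 / (7 - 12)
Step 3: A = 8 / (-5)
Step 4: A = -8/5

-8/5


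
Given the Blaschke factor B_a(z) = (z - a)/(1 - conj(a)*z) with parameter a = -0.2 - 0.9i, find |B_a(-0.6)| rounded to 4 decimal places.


Step 1: Numerator z0 - a = -0.6 - (-0.2 - 0.9i) = -0.4 + 0.9i
Step 2: Denominator 1 - conj(a)*z0 = 1 - (-0.2 + 0.9i)*(-0.6) = 0.88 + 0.54i
Step 3: |z0 - a|^2 = (-0.4)^2 + 0.9^2 = 0.97; |1 - conj(a)*z0|^2 = 0.88^2 + 0.54^2 = 1.066
Step 4: |B_a(-0.6)| = sqrt(0.97 / 1.066) = sqrt(0.909944)
Step 5: = 0.9539

0.9539


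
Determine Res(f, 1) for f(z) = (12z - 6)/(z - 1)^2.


Step 1: Pole of order 2 at z = 1
Step 2: Res = lim d/dz [(z - 1)^2 * f(z)] as z -> 1
Step 3: (z - 1)^2 * f(z) = 12z - 6
Step 4: d/dz[12z - 6] = 12

12


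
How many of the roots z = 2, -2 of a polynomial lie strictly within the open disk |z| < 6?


Step 1: Check each root:
  z = 2: |2| = 2 < 6
  z = -2: |-2| = 2 < 6
Step 2: Count = 2

2


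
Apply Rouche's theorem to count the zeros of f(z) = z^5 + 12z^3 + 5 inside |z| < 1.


Step 1: On |z| = 1 the three terms have sizes |z^5| = 1^5 = 1, |12z^3| = 12*1^3 = 12, |5| = 5
Step 2: The dominant term is g(z) = 12z^3; let h(z) = z^5 + 5 so f = g + h
Step 3: On |z| = 1: |g| = 12 and |h| <= 1 + 5 = 6
Step 4: Since 12 > 6, |h| < |g| on |z| = 1, so by Rouche f has the same number of zeros as g inside |z| < 1
Step 5: g(z) = 12z^3 has 3 zeros (at the origin, multiplicity 3) inside |z| < 1. Answer = 3

3


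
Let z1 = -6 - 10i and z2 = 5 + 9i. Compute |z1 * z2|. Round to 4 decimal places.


Step 1: |z1| = sqrt((-6)^2 + (-10)^2) = sqrt(136)
Step 2: |z2| = sqrt(5^2 + 9^2) = sqrt(106)
Step 3: |z1*z2| = |z1|*|z2| = sqrt(136) * sqrt(106) = sqrt(136 * 106) = sqrt(14416)
Step 4: = 120.0666

120.0666


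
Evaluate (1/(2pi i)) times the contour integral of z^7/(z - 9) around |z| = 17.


Step 1: f(z) = z^7, a = 9 is inside |z| = 17
Step 2: By Cauchy integral formula: (1/(2pi*i)) * integral = f(a)
Step 3: f(9) = 9^7 = 4782969

4782969


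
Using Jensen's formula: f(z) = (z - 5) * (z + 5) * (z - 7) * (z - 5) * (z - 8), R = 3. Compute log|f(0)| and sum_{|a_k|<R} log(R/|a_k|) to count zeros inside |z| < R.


Jensen's formula: (1/2pi)*integral log|f(Re^it)|dt = log|f(0)| + sum_{|a_k|<R} log(R/|a_k|)
Step 1: f(0) = (-5) * 5 * (-7) * (-5) * (-8) = 7000
Step 2: log|f(0)| = log|5| + log|-5| + log|7| + log|5| + log|8| = 8.8537
Step 3: Zeros inside |z| < 3: none
Step 4: Jensen sum = (empty sum) = 0
Step 5: n(R) = number of terms in the Jensen sum = count of zeros inside |z| < 3 = 0

0


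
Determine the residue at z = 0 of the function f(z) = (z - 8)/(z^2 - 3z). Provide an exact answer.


Step 1: Q(z) = z^2 - 3z = (z)(z - 3)
Step 2: Q'(z) = 2z - 3
Step 3: Q'(0) = -3, P(0) = -8
Step 4: Res = P(0)/Q'(0) = -8/(-3) = 8/3

8/3


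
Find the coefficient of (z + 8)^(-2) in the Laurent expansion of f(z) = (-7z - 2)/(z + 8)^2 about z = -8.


Step 1: Write the numerator in powers of (z + 8): -7z - 2 = -7(z + 8) + (-7*(-8) - 2) = -7(z + 8) + 54
Step 2: Divide by (z + 8)^2: f(z) = 54(z + 8)^(-2) - 7(z + 8)^(-1)
Step 3: This finite sum is the Laurent series of f about z = -8.
Step 4: Coefficient of (z + 8)^(-2) = -7*(-8) - 2 = 54

54


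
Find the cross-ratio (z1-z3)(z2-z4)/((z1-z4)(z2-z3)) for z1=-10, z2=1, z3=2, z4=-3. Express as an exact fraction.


Step 1: (z1-z3)(z2-z4) = (-12) * 4 = -48
Step 2: (z1-z4)(z2-z3) = (-7) * (-1) = 7
Step 3: Cross-ratio = -48/7 = -48/7

-48/7


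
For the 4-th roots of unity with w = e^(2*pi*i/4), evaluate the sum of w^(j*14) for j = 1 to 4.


Step 1: The sum sum_{j=1}^{n} w^(k*j) equals n if n | k, else 0.
Step 2: Here n = 4, k = 14
Step 3: Does n divide k? 4 | 14 -> False
Step 4: Sum = 0

0
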